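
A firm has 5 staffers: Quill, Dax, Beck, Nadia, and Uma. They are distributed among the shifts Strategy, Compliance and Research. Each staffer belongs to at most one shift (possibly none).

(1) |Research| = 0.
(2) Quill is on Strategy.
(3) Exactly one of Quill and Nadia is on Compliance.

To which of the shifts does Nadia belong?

Nadia: Compliance

From (2): Quill ∈ Strategy.
(1): Research already has 0, so the rest are out.
(3) (exactly one): Nadia ∈ Compliance.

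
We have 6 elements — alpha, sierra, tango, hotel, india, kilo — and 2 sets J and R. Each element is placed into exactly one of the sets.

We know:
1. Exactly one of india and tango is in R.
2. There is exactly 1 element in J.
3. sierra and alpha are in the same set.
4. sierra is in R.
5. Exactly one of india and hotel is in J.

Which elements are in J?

J = {india}

From (4): sierra ∈ R.
(3): alpha matches sierra: alpha ∉ J.
(3): alpha matches sierra: alpha ∈ R.
Suppose tango ∈ J: no assignment then satisfies all the clues, so tango ∉ J.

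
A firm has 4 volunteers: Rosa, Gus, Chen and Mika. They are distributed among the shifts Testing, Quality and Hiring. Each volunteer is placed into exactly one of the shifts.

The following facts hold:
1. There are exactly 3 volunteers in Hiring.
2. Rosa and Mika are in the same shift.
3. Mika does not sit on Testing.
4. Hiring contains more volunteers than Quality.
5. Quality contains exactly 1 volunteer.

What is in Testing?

Testing = {}

From (3): Mika ∉ Testing.
(2): Rosa matches Mika: Rosa ∉ Testing.
Suppose Gus ∈ Testing: no assignment then satisfies all the clues, so Gus ∉ Testing.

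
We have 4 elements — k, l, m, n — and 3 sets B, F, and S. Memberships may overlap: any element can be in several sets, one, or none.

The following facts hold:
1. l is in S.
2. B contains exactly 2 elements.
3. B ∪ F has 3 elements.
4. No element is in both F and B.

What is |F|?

1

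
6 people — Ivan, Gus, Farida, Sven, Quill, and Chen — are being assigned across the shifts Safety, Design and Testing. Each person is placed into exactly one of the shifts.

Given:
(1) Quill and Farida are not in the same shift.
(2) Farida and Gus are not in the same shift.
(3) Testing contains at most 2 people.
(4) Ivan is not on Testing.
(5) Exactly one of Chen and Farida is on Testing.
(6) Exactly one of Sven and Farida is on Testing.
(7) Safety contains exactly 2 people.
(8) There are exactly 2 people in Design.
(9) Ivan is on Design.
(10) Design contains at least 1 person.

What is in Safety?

Safety = {Gus, Quill}

From (4): Ivan ∉ Testing.
From (9): Ivan ∈ Design.
Suppose Gus ∉ Safety: no assignment then satisfies all the clues, so Gus ∈ Safety.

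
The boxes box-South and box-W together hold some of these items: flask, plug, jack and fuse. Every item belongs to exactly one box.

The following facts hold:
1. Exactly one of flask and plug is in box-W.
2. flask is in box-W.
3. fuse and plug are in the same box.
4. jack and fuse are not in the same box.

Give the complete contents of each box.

box-South = {fuse, plug}; box-W = {flask, jack}

From (2): flask ∈ box-W.
(1) (exactly one): plug ∉ box-W.
(3): fuse matches plug: fuse ∉ box-W.
Only one box left: plug ∈ box-South.
Only one box left: fuse ∈ box-South.
(4): jack ∉ box-South.
Only one box left: jack ∈ box-W.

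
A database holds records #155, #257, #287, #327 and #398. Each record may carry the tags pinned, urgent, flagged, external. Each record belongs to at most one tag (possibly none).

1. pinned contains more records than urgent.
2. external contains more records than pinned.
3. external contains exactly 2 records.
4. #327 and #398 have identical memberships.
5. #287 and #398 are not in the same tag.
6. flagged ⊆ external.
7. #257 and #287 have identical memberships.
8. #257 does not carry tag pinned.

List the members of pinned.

pinned = {#155}

From (8): #257 ∉ pinned.
(7): #287 matches #257: #287 ∉ pinned.
Suppose #155 ∉ pinned: no assignment then satisfies all the clues, so #155 ∈ pinned.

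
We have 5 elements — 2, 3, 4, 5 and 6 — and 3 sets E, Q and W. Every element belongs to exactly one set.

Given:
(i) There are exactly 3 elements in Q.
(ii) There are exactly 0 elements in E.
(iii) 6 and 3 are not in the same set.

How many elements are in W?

2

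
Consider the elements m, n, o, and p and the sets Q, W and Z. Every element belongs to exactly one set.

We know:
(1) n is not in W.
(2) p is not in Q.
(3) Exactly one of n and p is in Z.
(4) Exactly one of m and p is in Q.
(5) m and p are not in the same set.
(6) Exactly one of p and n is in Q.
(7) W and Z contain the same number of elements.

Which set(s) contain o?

o: W

From (1): n ∉ W.
From (2): p ∉ Q.
(4) (exactly one): m ∈ Q.
(6) (exactly one): n ∈ Q.
(3) (exactly one): p ∈ Z.
Suppose o ∈ Q: no assignment then satisfies all the clues, so o ∉ Q.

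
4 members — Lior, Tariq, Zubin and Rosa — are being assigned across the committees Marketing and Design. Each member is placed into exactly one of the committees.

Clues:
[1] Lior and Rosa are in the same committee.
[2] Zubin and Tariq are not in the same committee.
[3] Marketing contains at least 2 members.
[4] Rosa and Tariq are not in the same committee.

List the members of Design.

Design = {Tariq}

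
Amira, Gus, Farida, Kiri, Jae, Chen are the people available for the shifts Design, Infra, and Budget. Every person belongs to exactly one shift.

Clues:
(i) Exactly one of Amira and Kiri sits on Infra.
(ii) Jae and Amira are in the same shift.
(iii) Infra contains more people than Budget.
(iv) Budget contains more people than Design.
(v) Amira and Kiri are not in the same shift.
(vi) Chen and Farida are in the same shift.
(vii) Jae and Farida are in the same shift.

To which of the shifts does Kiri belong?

Kiri: Budget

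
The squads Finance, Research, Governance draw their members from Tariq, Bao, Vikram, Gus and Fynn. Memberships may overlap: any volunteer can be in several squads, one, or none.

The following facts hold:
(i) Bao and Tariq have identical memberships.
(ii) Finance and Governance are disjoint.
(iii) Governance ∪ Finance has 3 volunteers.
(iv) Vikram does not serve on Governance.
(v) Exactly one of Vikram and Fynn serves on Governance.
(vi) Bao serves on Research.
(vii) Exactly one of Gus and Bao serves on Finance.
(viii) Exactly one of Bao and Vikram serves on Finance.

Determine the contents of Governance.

Governance = {Fynn}

From (iv): Vikram ∉ Governance.
From (vi): Bao ∈ Research.
(i): Tariq matches Bao: Tariq ∈ Research.
(v) (exactly one): Fynn ∈ Governance.
(ii) (disjoint): Fynn ∉ Finance.
Suppose Tariq ∈ Governance: no assignment then satisfies all the clues, so Tariq ∉ Governance.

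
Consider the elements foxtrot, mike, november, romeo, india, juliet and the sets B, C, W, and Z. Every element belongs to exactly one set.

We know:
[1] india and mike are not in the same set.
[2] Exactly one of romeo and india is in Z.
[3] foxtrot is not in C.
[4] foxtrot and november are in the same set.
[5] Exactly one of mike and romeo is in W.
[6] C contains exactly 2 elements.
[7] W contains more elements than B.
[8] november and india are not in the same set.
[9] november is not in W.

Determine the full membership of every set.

B = {}; C = {india, juliet}; W = {mike}; Z = {foxtrot, november, romeo}

From (3): foxtrot ∉ C.
From (9): november ∉ W.
(4): november matches foxtrot: november ∉ C.
(4): foxtrot matches november: foxtrot ∉ W.
Suppose foxtrot ∈ B: no assignment then satisfies all the clues, so foxtrot ∉ B.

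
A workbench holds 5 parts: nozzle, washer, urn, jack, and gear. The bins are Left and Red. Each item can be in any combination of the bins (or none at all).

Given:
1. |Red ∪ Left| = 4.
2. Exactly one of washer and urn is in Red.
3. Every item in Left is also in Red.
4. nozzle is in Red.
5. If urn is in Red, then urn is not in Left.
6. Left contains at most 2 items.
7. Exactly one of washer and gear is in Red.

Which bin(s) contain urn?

urn: Red

From (4): nozzle ∈ Red.
Suppose urn ∈ Left: no assignment then satisfies all the clues, so urn ∉ Left.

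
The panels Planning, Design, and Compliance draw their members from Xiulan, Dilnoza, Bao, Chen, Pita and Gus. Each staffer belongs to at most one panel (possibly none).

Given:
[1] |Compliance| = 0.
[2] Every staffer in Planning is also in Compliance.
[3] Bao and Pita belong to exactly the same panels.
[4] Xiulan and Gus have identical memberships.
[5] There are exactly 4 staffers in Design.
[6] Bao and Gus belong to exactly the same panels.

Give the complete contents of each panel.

(1): Compliance already has 0, so the rest are out.
(2) contrapositive: Xiulan ∉ Planning.
(2) contrapositive: Dilnoza ∉ Planning.
(2) contrapositive: Bao ∉ Planning.
(2) contrapositive: Chen ∉ Planning.
(2) contrapositive: Pita ∉ Planning.
(2) contrapositive: Gus ∉ Planning.
Suppose Xiulan ∉ Design: no assignment then satisfies all the clues, so Xiulan ∈ Design.

Planning = {}; Design = {Bao, Gus, Pita, Xiulan}; Compliance = {}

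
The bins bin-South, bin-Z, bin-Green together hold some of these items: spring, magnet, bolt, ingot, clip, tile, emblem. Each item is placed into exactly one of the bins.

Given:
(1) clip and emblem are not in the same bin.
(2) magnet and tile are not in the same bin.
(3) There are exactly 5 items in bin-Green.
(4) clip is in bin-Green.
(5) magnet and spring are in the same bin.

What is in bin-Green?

bin-Green = {bolt, clip, ingot, magnet, spring}

From (4): clip ∈ bin-Green.
(1): emblem ∉ bin-Green.
Suppose spring ∉ bin-Green: no assignment then satisfies all the clues, so spring ∈ bin-Green.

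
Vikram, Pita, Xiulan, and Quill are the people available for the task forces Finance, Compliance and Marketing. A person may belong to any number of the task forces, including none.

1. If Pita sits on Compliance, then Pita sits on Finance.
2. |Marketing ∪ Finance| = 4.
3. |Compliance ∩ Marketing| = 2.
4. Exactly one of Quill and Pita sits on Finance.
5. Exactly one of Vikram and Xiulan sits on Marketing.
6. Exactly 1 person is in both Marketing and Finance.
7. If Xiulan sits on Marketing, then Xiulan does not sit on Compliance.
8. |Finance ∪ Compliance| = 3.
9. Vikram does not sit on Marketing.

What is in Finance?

Finance = {Pita, Vikram}

From (9): Vikram ∉ Marketing.
(5) (exactly one): Xiulan ∈ Marketing.
(7): Xiulan ∉ Compliance.
Suppose Vikram ∉ Finance: no assignment then satisfies all the clues, so Vikram ∈ Finance.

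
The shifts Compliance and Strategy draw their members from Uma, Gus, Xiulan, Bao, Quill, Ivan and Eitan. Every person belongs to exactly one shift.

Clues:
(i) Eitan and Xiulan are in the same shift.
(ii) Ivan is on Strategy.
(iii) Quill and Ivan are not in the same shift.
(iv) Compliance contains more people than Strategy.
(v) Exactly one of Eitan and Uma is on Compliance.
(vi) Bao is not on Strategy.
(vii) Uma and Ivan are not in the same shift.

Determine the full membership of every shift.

Compliance = {Bao, Gus, Quill, Uma}; Strategy = {Eitan, Ivan, Xiulan}

From (ii): Ivan ∈ Strategy.
From (vi): Bao ∉ Strategy.
(iii): Quill ∉ Strategy.
(vii): Uma ∉ Strategy.
Only one shift left: Uma ∈ Compliance.
Only one shift left: Bao ∈ Compliance.
Only one shift left: Quill ∈ Compliance.
(v) (exactly one): Eitan ∉ Compliance.
Only one shift left: Eitan ∈ Strategy.
(i): Xiulan matches Eitan: Xiulan ∉ Compliance.
(i): Xiulan matches Eitan: Xiulan ∈ Strategy.
Suppose Gus ∉ Compliance: no assignment then satisfies all the clues, so Gus ∈ Compliance.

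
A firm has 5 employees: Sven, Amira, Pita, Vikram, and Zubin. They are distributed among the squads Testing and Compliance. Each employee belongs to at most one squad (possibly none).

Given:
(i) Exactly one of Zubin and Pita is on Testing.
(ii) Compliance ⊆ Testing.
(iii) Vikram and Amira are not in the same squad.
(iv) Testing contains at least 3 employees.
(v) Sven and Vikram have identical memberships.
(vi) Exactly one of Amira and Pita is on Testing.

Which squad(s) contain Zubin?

Zubin: none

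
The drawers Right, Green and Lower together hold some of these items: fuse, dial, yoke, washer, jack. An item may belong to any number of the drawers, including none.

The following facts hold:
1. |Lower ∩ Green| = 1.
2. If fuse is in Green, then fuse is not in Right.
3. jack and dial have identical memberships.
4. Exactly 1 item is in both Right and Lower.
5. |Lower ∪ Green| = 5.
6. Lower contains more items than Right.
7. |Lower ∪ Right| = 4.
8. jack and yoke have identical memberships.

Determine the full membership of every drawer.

Right = {washer}; Green = {fuse, washer}; Lower = {dial, jack, washer, yoke}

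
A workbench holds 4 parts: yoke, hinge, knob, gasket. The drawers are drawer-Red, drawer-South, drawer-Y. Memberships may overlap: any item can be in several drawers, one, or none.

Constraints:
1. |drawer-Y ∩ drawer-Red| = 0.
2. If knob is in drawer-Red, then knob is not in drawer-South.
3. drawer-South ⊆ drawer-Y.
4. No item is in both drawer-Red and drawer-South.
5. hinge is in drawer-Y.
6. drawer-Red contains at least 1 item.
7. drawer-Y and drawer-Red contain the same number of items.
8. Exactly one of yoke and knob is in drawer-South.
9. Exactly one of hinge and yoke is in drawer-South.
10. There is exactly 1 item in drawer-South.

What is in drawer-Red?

drawer-Red = {gasket, knob}

From (5): hinge ∈ drawer-Y.
Suppose yoke ∈ drawer-Red: no assignment then satisfies all the clues, so yoke ∉ drawer-Red.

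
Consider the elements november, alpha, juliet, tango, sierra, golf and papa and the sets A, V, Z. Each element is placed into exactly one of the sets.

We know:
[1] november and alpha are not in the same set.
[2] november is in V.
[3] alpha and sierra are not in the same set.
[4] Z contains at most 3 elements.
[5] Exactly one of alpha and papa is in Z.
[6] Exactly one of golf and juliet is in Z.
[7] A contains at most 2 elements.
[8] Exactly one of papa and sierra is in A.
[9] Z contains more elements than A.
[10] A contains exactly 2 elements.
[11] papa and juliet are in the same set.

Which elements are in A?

A = {juliet, papa}

From (2): november ∈ V.
(1): alpha ∉ V.
Suppose alpha ∈ A: no assignment then satisfies all the clues, so alpha ∉ A.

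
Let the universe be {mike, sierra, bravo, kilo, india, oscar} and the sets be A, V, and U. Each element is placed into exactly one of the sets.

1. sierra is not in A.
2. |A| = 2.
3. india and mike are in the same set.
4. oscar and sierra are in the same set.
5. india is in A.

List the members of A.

From (1): sierra ∉ A.
From (5): india ∈ A.
(3): mike matches india: mike ∈ A.
(4): oscar matches sierra: oscar ∉ A.
(2): A already has 2, so the rest are out.

A = {india, mike}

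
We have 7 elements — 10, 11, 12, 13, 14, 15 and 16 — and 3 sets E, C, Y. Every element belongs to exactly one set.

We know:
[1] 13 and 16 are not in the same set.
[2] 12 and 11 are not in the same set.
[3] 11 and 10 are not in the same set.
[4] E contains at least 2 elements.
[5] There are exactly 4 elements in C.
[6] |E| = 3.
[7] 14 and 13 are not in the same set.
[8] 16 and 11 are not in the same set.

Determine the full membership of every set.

E = {11, 13, 15}; C = {10, 12, 14, 16}; Y = {}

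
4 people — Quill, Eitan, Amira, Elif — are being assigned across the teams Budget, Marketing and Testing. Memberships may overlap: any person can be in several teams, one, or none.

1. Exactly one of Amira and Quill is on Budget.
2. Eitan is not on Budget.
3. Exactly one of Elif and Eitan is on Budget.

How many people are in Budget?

From (2): Eitan ∉ Budget.
(3) (exactly one): Elif ∈ Budget.

2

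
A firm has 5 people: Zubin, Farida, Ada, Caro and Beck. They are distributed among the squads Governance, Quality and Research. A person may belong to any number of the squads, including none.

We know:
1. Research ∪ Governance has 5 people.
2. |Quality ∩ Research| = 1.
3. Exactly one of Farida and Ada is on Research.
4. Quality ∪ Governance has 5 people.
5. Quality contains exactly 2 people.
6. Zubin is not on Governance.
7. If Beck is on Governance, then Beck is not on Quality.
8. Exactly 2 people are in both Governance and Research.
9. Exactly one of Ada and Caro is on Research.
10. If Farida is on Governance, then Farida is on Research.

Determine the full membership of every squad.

Governance = {Ada, Beck, Caro, Farida}; Quality = {Ada, Zubin}; Research = {Caro, Farida, Zubin}

From (6): Zubin ∉ Governance.
Suppose Zubin ∉ Quality: no assignment then satisfies all the clues, so Zubin ∈ Quality.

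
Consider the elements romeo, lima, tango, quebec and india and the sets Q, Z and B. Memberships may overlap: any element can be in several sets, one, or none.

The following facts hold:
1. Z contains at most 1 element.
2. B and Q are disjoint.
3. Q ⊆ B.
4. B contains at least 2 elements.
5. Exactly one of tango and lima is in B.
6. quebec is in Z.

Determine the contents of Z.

Z = {quebec}

From (6): quebec ∈ Z.
(1): Z already has 1, so the rest are out.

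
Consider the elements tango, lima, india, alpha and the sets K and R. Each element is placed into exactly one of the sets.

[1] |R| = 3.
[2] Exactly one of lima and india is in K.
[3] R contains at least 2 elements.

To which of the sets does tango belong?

tango: R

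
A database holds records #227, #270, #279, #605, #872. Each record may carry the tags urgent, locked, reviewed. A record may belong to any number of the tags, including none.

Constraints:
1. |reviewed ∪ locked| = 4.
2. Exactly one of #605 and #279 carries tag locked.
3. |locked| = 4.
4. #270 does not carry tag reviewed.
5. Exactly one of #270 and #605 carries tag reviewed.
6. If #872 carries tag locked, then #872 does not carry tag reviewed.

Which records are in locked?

From (4): #270 ∉ reviewed.
(5) (exactly one): #605 ∈ reviewed.
Suppose #227 ∉ locked: no assignment then satisfies all the clues, so #227 ∈ locked.

locked = {#227, #270, #605, #872}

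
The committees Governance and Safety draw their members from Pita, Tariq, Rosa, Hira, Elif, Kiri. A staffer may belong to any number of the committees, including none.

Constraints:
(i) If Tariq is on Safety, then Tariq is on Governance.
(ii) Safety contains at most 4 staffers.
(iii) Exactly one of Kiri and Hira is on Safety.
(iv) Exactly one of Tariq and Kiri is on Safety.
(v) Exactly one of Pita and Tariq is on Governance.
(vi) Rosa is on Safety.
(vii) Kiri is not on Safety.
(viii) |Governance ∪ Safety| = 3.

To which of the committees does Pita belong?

Pita: none

From (vi): Rosa ∈ Safety.
From (vii): Kiri ∉ Safety.
(iii) (exactly one): Hira ∈ Safety.
(iv) (exactly one): Tariq ∈ Safety.
(i): Tariq ∈ Governance.
(v) (exactly one): Pita ∉ Governance.
Suppose Pita ∈ Safety: no assignment then satisfies all the clues, so Pita ∉ Safety.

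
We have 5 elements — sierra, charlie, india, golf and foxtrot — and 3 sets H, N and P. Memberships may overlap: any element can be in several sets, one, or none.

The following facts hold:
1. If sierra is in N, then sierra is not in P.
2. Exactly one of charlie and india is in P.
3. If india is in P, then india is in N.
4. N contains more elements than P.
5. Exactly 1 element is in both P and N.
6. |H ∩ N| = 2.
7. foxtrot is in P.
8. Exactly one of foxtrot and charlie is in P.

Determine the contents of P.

P = {foxtrot, india}

From (7): foxtrot ∈ P.
(8) (exactly one): charlie ∉ P.
(2) (exactly one): india ∈ P.
(3): india ∈ N.
Suppose sierra ∈ P: no assignment then satisfies all the clues, so sierra ∉ P.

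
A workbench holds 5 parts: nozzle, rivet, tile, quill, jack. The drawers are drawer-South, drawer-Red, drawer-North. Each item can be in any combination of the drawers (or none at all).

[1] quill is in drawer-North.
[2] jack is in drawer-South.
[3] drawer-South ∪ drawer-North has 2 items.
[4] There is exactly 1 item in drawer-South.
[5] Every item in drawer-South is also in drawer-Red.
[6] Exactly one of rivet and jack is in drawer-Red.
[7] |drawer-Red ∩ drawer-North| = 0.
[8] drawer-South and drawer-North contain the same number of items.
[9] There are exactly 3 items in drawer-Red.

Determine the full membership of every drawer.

drawer-South = {jack}; drawer-Red = {jack, nozzle, tile}; drawer-North = {quill}

From (1): quill ∈ drawer-North.
From (2): jack ∈ drawer-South.
(4): drawer-South already has 1, so the rest are out.
(5) with jack ∈ drawer-South: jack ∈ drawer-Red.
(6) (exactly one): rivet ∉ drawer-Red.
Suppose nozzle ∉ drawer-Red: no assignment then satisfies all the clues, so nozzle ∈ drawer-Red.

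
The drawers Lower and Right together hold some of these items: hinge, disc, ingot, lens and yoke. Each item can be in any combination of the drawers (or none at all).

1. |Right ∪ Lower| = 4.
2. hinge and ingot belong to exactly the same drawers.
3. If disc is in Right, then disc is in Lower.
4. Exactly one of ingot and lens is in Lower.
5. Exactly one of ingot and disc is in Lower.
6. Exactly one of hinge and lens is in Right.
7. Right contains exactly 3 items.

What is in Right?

Right = {disc, hinge, ingot}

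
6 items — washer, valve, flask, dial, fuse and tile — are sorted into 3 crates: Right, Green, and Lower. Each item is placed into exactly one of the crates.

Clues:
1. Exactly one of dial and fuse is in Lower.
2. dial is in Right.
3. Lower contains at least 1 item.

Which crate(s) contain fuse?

From (2): dial ∈ Right.
(1) (exactly one): fuse ∈ Lower.

fuse: Lower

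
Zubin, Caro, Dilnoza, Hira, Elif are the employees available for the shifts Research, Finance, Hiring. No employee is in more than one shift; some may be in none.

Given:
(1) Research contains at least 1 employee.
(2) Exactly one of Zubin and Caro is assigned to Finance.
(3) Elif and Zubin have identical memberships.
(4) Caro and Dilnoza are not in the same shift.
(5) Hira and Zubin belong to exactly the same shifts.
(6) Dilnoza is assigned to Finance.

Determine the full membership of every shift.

From (6): Dilnoza ∈ Finance.
(4): Caro ∉ Finance.
(2) (exactly one): Zubin ∈ Finance.
(3): Elif matches Zubin: Elif ∉ Research.
(3): Elif matches Zubin: Elif ∈ Finance.
(5): Hira matches Zubin: Hira ∉ Research.
(5): Hira matches Zubin: Hira ∈ Finance.
(1): only 1 candidates remain for Research, so all are in.

Research = {Caro}; Finance = {Dilnoza, Elif, Hira, Zubin}; Hiring = {}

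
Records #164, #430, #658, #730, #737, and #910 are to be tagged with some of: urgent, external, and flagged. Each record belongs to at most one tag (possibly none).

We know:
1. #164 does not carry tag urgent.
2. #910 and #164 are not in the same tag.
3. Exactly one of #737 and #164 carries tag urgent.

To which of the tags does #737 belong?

#737: urgent

From (1): #164 ∉ urgent.
(3) (exactly one): #737 ∈ urgent.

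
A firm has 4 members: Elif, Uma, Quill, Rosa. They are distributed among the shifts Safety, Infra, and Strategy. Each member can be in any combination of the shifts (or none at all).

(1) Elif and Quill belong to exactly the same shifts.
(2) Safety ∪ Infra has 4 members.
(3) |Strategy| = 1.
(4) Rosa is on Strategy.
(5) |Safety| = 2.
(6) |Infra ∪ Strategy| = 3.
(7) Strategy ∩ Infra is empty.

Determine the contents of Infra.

Infra = {Elif, Quill}

From (4): Rosa ∈ Strategy.
(3): Strategy already has 1, so the rest are out.
(7) (disjoint): Rosa ∉ Infra.
Suppose Elif ∉ Infra: no assignment then satisfies all the clues, so Elif ∈ Infra.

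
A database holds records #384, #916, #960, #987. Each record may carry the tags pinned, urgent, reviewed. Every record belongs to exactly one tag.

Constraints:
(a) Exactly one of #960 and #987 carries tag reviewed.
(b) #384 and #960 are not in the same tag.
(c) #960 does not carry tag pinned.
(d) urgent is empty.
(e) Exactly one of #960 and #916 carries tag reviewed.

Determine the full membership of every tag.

pinned = {#384, #916, #987}; urgent = {}; reviewed = {#960}

From (c): #960 ∉ pinned.
(d): urgent already has 0, so the rest are out.
Only one tag left: #960 ∈ reviewed.
(a) (exactly one): #987 ∉ reviewed.
(b): #384 ∉ reviewed.
(e) (exactly one): #916 ∉ reviewed.
Only one tag left: #384 ∈ pinned.
Only one tag left: #916 ∈ pinned.
Only one tag left: #987 ∈ pinned.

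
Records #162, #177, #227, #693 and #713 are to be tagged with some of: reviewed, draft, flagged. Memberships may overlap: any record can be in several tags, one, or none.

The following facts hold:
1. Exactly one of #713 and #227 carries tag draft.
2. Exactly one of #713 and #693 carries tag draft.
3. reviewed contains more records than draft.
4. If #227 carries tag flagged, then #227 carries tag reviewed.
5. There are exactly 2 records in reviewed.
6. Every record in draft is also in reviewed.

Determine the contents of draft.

draft = {#713}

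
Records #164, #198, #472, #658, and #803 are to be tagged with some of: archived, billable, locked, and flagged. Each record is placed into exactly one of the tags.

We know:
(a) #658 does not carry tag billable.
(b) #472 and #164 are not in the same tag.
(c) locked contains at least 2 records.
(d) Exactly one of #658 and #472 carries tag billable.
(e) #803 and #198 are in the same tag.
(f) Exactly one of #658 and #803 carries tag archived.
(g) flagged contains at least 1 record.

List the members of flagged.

flagged = {#164}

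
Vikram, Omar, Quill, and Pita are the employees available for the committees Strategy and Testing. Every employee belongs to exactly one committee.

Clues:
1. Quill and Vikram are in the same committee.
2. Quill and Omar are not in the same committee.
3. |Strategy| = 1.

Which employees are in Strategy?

Strategy = {Omar}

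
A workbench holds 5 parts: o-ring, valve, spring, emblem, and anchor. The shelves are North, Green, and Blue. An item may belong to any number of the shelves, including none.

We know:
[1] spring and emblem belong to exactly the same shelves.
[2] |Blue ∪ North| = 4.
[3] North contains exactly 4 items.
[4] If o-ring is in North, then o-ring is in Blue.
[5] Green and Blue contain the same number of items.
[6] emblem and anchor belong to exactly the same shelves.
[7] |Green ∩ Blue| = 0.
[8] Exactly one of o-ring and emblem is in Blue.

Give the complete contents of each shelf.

North = {anchor, emblem, o-ring, spring}; Green = {valve}; Blue = {o-ring}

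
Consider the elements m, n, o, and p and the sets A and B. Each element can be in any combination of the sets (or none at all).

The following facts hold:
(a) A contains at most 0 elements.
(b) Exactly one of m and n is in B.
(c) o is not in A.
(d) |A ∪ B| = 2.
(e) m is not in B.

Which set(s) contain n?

n: B

From (c): o ∉ A.
From (e): m ∉ B.
(a): A already has 0, so the rest are out.
(b) (exactly one): n ∈ B.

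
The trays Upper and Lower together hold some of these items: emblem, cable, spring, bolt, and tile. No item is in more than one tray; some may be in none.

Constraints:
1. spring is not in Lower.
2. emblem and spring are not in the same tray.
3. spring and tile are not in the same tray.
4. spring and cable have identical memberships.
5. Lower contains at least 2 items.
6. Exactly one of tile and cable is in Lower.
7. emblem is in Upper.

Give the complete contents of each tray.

Upper = {emblem}; Lower = {bolt, tile}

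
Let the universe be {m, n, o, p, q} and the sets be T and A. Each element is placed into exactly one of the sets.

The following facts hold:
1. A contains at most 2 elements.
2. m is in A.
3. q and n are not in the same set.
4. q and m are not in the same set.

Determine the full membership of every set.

From (2): m ∈ A.
(4): q ∉ A.
Only one set left: q ∈ T.
(3): n ∉ T.
Only one set left: n ∈ A.
(1): A already has 2, so the rest are out.
Only one set left: o ∈ T.
Only one set left: p ∈ T.

T = {o, p, q}; A = {m, n}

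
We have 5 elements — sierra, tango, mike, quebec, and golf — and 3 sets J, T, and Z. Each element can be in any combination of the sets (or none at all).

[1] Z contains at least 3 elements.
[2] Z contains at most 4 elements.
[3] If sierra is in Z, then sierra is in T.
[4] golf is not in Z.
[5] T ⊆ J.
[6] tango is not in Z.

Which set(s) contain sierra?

sierra: J, T, Z

From (4): golf ∉ Z.
From (6): tango ∉ Z.
(1): only 3 candidates remain for Z, so all are in.
(3): sierra ∈ T.
(5) with sierra ∈ T: sierra ∈ J.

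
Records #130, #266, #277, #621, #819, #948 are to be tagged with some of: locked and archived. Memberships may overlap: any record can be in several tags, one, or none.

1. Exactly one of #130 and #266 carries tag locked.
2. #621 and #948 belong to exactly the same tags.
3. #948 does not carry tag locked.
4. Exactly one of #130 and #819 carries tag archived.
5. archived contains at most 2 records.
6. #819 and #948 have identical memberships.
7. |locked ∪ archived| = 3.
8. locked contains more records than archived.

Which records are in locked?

locked = {#266, #277}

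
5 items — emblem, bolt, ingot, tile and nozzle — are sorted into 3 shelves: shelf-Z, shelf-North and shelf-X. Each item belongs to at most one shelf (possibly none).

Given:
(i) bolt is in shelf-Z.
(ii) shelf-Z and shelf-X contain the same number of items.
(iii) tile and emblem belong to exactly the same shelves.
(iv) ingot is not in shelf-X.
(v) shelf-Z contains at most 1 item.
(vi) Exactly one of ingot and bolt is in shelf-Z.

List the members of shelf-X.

shelf-X = {nozzle}

From (i): bolt ∈ shelf-Z.
From (iv): ingot ∉ shelf-X.
(v): shelf-Z already has 1, so the rest are out.
Suppose emblem ∈ shelf-X: no assignment then satisfies all the clues, so emblem ∉ shelf-X.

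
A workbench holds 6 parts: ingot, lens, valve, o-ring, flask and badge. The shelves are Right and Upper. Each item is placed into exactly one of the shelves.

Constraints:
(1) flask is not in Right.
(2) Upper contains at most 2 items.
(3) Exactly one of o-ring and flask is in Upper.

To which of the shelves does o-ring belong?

From (1): flask ∉ Right.
Only one shelf left: flask ∈ Upper.
(3) (exactly one): o-ring ∉ Upper.
Only one shelf left: o-ring ∈ Right.

o-ring: Right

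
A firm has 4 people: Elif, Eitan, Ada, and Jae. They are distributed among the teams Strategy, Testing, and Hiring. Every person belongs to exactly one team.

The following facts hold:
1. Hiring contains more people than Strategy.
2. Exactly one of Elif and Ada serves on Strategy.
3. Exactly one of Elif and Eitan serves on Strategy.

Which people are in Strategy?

Strategy = {Elif}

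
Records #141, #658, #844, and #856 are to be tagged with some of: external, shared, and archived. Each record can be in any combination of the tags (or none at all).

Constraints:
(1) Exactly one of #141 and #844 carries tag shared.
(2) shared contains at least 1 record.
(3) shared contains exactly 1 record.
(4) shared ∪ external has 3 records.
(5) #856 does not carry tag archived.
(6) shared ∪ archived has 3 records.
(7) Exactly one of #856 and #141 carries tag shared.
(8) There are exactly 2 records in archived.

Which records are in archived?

archived = {#658, #844}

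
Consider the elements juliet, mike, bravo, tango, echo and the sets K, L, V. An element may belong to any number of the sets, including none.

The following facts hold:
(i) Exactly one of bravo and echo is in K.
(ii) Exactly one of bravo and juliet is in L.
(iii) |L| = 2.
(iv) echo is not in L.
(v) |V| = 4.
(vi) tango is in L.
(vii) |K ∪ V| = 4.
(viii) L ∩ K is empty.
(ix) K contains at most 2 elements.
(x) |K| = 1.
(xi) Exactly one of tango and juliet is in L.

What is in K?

From (iv): echo ∉ L.
From (vi): tango ∈ L.
(viii) (disjoint): tango ∉ K.
(xi) (exactly one): juliet ∉ L.
(ii) (exactly one): bravo ∈ L.
(iii): L already has 2, so the rest are out.
(viii) (disjoint): bravo ∉ K.
(i) (exactly one): echo ∈ K.
(x): K already has 1, so the rest are out.

K = {echo}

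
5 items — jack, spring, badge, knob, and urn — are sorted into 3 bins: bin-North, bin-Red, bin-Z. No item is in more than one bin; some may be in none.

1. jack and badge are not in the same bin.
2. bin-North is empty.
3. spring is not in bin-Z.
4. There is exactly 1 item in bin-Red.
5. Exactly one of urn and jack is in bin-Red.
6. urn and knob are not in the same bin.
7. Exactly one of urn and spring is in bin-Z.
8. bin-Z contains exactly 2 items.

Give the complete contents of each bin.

From (3): spring ∉ bin-Z.
(2): bin-North already has 0, so the rest are out.
(7) (exactly one): urn ∈ bin-Z.
(5) (exactly one): jack ∈ bin-Red.
(6): knob ∉ bin-Z.
(8): only 2 candidates remain for bin-Z, so all are in.
(4): bin-Red already has 1, so the rest are out.

bin-North = {}; bin-Red = {jack}; bin-Z = {badge, urn}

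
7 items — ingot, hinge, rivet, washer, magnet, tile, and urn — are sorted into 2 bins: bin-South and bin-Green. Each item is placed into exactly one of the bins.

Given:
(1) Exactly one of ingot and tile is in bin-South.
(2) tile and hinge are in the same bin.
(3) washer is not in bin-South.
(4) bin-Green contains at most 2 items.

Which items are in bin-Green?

bin-Green = {ingot, washer}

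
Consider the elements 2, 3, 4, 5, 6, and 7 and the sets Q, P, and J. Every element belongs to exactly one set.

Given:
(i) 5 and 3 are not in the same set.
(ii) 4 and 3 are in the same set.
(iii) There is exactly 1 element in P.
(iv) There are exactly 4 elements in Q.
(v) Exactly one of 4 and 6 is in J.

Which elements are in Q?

Q = {2, 3, 4, 7}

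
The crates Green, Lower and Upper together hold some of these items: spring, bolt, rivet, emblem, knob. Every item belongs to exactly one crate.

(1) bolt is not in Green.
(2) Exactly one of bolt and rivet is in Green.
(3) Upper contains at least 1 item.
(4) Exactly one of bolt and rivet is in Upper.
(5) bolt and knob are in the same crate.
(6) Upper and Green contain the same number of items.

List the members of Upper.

Upper = {bolt, knob}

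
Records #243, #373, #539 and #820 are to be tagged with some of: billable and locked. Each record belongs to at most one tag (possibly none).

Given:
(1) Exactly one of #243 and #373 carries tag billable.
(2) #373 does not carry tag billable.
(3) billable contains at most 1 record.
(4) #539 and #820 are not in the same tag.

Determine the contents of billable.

From (2): #373 ∉ billable.
(1) (exactly one): #243 ∈ billable.
(3): billable already has 1, so the rest are out.

billable = {#243}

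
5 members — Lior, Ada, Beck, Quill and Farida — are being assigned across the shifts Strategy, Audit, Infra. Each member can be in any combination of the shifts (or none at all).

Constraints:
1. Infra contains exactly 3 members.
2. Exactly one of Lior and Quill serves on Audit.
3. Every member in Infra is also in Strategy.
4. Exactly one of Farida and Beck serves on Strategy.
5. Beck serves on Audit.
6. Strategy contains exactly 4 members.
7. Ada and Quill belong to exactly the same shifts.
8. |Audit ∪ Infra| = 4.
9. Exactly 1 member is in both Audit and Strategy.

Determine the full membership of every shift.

Strategy = {Ada, Farida, Lior, Quill}; Audit = {Beck, Lior}; Infra = {Ada, Lior, Quill}

From (5): Beck ∈ Audit.
Suppose Lior ∉ Strategy: no assignment then satisfies all the clues, so Lior ∈ Strategy.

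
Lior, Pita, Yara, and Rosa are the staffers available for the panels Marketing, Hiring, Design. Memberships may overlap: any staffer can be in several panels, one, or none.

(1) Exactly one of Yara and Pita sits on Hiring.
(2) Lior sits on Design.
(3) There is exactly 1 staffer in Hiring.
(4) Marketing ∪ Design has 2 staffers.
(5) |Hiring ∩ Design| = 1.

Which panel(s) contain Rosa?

Rosa: none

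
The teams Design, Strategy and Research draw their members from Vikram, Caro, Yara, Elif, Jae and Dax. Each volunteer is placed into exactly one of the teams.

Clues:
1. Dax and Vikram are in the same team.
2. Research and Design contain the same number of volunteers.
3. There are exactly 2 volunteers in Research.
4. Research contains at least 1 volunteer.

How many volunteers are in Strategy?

2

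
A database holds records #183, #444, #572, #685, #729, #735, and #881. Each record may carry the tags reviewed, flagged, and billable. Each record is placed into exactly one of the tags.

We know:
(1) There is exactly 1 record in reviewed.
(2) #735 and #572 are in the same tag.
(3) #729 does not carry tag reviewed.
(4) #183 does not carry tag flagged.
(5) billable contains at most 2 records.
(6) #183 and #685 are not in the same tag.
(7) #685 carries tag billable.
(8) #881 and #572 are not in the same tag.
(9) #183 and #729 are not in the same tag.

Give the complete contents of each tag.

reviewed = {#183}; flagged = {#444, #572, #729, #735}; billable = {#685, #881}

From (3): #729 ∉ reviewed.
From (4): #183 ∉ flagged.
From (7): #685 ∈ billable.
(6): #183 ∉ billable.
Only one tag left: #183 ∈ reviewed.
(1): reviewed already has 1, so the rest are out.
Suppose #444 ∉ flagged: no assignment then satisfies all the clues, so #444 ∈ flagged.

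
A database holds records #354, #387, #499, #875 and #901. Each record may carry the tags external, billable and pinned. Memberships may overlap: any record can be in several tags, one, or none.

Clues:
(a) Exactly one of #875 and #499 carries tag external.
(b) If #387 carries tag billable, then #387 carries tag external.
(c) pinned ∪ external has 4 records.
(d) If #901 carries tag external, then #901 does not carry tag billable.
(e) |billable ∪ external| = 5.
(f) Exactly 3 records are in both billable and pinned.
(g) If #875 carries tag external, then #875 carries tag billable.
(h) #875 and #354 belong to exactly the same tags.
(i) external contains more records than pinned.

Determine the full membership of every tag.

external = {#354, #387, #875, #901}; billable = {#354, #387, #499, #875}; pinned = {#354, #387, #875}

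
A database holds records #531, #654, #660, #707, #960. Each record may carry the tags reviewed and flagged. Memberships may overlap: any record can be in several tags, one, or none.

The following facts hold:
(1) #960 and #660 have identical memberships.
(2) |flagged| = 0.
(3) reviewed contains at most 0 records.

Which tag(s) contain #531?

#531: none

(2): flagged already has 0, so the rest are out.
(3): reviewed already has 0, so the rest are out.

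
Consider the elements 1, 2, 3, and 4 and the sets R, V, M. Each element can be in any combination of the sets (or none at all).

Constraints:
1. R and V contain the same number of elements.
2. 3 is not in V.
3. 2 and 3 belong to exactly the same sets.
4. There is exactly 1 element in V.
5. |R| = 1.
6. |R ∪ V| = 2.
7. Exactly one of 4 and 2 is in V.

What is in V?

V = {4}

From (2): 3 ∉ V.
(3): 2 matches 3: 2 ∉ V.
(7) (exactly one): 4 ∈ V.
(4): V already has 1, so the rest are out.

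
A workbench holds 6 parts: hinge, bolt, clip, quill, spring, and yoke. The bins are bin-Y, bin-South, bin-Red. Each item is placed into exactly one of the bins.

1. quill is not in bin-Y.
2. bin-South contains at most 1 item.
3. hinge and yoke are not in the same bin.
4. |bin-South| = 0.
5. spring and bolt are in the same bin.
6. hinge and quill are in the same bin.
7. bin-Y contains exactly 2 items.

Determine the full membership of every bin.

bin-Y = {clip, yoke}; bin-South = {}; bin-Red = {bolt, hinge, quill, spring}

From (1): quill ∉ bin-Y.
(4): bin-South already has 0, so the rest are out.
(6): hinge matches quill: hinge ∉ bin-Y.
Only one bin left: hinge ∈ bin-Red.
Only one bin left: quill ∈ bin-Red.
(3): yoke ∉ bin-Red.
Only one bin left: yoke ∈ bin-Y.
Suppose bolt ∈ bin-Y: no assignment then satisfies all the clues, so bolt ∉ bin-Y.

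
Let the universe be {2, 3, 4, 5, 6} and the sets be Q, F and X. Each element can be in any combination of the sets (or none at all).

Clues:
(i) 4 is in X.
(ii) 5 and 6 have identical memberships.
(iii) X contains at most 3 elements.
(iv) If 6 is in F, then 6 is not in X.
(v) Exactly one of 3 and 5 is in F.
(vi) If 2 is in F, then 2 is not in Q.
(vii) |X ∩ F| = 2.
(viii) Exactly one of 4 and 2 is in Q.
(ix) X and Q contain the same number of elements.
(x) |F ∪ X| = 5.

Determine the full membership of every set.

From (i): 4 ∈ X.
Suppose 2 ∈ Q: no assignment then satisfies all the clues, so 2 ∉ Q.

Q = {4, 5, 6}; F = {2, 4, 5, 6}; X = {2, 3, 4}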